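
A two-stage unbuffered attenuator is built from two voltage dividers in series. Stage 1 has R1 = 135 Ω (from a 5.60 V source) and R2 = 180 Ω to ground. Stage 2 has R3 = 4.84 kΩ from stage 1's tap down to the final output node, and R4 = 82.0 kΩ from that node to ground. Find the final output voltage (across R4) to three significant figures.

Stage 2 presents R3+R4 = 86840 Ω as a load on stage 1's tap.
Stage 1's lower leg becomes R2‖(R3+R4) = 179.6 Ω, so V_mid = 5.60 × 179.6/314.6 = 3.197 V.
Stage 2 is itself unloaded: V_out = V_mid × R4/(R3+R4) = 3.197 × 82000/86840 = 3.02 V.

V_out ≈ 3.02 V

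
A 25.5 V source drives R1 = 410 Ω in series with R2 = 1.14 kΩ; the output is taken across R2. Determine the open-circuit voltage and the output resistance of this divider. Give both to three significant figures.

V_th is the open-circuit tap voltage: 25.5 × 1140/(410 + 1140) = 18.8 V.
With the supply zeroed, R1 and R2 appear in parallel from the tap: R_th = R1‖R2 = (410 × 1140)/1550 = 302 Ω.

V_th = 18.8 V, R_th = 302 Ω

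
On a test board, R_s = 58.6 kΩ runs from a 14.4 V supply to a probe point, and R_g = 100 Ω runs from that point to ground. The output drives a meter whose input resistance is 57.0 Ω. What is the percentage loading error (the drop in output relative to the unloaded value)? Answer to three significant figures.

Unloaded V = 14.4 × 100/58700 = 0.02453 V.
Loaded: R_g‖R_L = 36.31 Ω, giving V = 14.4 × 36.31/58640 = 0.008916 V.
Drop = (0.02453 − 0.008916) / 0.02453 = 63.7 %.

63.7 %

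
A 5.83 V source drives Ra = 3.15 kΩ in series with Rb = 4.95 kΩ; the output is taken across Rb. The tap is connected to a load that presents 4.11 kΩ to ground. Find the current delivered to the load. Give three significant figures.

I_L ≈ 0.590 mA

Rb‖R_L = 2.246 kΩ; V_out = 5.83 × 2.246/5.396 = 2.426 V.
I_L = V_out / R_L = 2.426 / 4.11 kΩ = 0.590 mA.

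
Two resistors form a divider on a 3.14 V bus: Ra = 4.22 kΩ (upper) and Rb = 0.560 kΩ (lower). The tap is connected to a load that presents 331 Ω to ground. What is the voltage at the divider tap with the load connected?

V_out ≈ 0.148 V

The load sits in parallel with Rb: Rb‖R_L = (560 × 331) / (560 + 331) = 208.0 Ω.
V_out = 3.14 × 208.0 / (4220 + 208.0) = 3.14 × 208.0/4428 = 0.148 V.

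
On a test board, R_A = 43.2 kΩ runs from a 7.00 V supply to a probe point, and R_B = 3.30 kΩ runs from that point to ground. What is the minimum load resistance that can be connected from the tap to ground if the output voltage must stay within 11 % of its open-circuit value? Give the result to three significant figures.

Output resistance R_th = R_A‖R_B = (43.2 × 3.30)/46.50 = 3.066 kΩ.
The fractional drop is R_th/(R_th + R_L); requiring this ≤ 0.110 gives R_L ≥ R_th(1/0.110 − 1) = 3.066 × 8.091 = 24.8 kΩ.

R_L(min) ≈ 24.8 kΩ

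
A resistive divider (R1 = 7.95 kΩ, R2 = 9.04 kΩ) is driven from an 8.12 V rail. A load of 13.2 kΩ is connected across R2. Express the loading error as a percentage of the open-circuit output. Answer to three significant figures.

24.3 %

The divider's output (Thévenin) resistance is R1‖R2 = 4.230 kΩ.
Fractional drop under load = R_th/(R_th + R_L) = 4.230 / (4.230 + 13.2) = 0.2427.
So the output falls by 24.3 %.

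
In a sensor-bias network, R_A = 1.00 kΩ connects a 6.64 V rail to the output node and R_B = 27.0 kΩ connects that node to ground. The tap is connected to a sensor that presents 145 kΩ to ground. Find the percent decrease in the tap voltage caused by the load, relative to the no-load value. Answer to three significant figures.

The divider's output (Thévenin) resistance is R_A‖R_B = 0.9643 kΩ.
Fractional drop under load = R_th/(R_th + R_L) = 0.9643 / (0.9643 + 145) = 0.006606.
So the output falls by 0.661 %.

0.661 %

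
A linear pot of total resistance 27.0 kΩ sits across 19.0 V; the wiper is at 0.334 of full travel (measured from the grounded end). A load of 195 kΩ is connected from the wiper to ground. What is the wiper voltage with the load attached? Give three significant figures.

V ≈ 6.16 V

The wiper splits the pot into (1−α)R = 17.98 kΩ above and αR = 9.018 kΩ below.
Lower section ‖ load = 8.619 kΩ.
V_wiper = 19.0 × 8.619/(17.98 + 8.619) = 6.16 V.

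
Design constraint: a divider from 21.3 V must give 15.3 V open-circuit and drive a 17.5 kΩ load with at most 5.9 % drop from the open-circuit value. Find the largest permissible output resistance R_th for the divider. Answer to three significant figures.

Loading drop = R_th/(R_th + R_L) ≤ 0.0590, so R_th ≤ R_L · ε/(1−ε) = 17.5 kΩ × 0.0590/0.9410 = 1.10 kΩ.
(Any R1, R2 with R2/(R1+R2) = 0.718 and R1‖R2 ≤ 1.10 kΩ will meet the spec.)

R_th ≤ 1.10 kΩ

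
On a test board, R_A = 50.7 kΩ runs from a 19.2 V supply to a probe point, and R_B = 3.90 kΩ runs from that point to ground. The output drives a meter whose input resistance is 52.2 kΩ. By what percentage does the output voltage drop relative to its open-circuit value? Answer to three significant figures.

6.49 %

The divider's output (Thévenin) resistance is R_A‖R_B = 3.621 kΩ.
Fractional drop under load = R_th/(R_th + R_L) = 3.621 / (3.621 + 52.2) = 0.06488.
So the output falls by 6.49 %.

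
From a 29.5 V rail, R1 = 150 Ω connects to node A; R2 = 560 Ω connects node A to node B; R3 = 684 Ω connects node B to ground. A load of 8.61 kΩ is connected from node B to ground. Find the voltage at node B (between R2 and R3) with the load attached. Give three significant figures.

V ≈ 13.9 V

At node B, R3 is in parallel with the load: R3‖R_L = 633.7 Ω.
Below node A the resistance is R2 + (R3‖R_L) = 1194 Ω, so V_A = 29.5 × 1194/1344 = 26.21 V.
Then V_B = V_A × (R3‖R_L)/(R2 + R3‖R_L) = 26.21 × 633.7/1194 = 13.9 V.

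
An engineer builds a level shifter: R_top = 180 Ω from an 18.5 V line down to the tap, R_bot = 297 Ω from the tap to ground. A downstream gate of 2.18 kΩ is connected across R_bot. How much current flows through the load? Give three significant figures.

R_bot‖R_L = 261.4 Ω; V_out = 18.5 × 261.4/441.4 = 10.96 V.
I_L = V_out / R_L = 10.96 / 2.18 kΩ = 5.03 mA.

I_L ≈ 5.03 mA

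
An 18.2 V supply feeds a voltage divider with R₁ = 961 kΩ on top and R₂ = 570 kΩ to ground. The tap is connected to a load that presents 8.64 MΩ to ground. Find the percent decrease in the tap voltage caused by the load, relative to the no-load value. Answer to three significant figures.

The divider's output (Thévenin) resistance is R₁‖R₂ = 357.8 kΩ.
Fractional drop under load = R_th/(R_th + R_L) = 357.8 / (357.8 + 8640) = 0.03976.
So the output falls by 3.98 %.

3.98 %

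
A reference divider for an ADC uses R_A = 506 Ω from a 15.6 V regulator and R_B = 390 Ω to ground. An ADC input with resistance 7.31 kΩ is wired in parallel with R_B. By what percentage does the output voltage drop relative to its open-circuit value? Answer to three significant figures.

The divider's output (Thévenin) resistance is R_A‖R_B = 220.2 Ω.
Fractional drop under load = R_th/(R_th + R_L) = 220.2 / (220.2 + 7310) = 0.02925.
So the output falls by 2.92 %.

2.92 %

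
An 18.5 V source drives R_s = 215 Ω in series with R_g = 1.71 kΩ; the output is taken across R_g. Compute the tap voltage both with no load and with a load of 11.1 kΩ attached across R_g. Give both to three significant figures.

Open-circuit: V = 18.5 × 1710/(215 + 1710) = 16.4 V.
With the load, R_g becomes R_g‖R_L = 1482 Ω, so V = 18.5 × 1482/1697 = 16.2 V.

Unloaded: 16.4 V; loaded: 16.2 V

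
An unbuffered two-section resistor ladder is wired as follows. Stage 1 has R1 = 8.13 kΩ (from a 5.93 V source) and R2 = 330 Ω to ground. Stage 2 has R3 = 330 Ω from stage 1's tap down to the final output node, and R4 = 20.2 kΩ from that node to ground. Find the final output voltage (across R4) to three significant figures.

Stage 2 presents R3+R4 = 20530 Ω as a load on stage 1's tap.
Stage 1's lower leg becomes R2‖(R3+R4) = 324.8 Ω, so V_mid = 5.93 × 324.8/8455 = 0.2278 V.
Stage 2 is itself unloaded: V_out = V_mid × R4/(R3+R4) = 0.2278 × 20200/20530 = 0.224 V.

V_out ≈ 0.224 V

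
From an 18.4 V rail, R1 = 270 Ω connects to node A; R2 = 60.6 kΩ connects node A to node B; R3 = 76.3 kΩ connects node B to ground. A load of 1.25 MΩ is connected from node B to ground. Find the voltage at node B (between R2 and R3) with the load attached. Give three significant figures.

V ≈ 9.96 V

At node B, R3 is in parallel with the load: R3‖R_L = 71910 Ω.
Below node A the resistance is R2 + (R3‖R_L) = 132500 Ω, so V_A = 18.4 × 132500/132800 = 18.36 V.
Then V_B = V_A × (R3‖R_L)/(R2 + R3‖R_L) = 18.36 × 71910/132500 = 9.96 V.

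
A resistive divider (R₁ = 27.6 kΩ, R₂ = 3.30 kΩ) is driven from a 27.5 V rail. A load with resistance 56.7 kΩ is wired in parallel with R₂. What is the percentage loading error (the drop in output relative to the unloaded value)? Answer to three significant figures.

4.94 %

The divider's output (Thévenin) resistance is R₁‖R₂ = 2.948 kΩ.
Fractional drop under load = R_th/(R_th + R_L) = 2.948 / (2.948 + 56.7) = 0.04942.
So the output falls by 4.94 %.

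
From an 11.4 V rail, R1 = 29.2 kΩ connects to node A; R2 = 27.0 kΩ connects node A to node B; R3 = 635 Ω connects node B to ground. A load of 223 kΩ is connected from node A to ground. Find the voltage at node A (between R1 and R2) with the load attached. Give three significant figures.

V ≈ 5.21 V

Below node A the series string R2+R3 = 27640 Ω sits in parallel with the 223000 Ω load: 24590 Ω.
V_A = 11.4 × 24590/(29200 + 24590) = 5.21 V.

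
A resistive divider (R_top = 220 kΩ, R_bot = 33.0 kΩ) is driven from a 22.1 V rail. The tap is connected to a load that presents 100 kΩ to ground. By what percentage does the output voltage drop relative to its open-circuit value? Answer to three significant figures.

Unloaded V = 22.1 × 33.0/253.0 = 2.883 V.
Loaded: R_bot‖R_L = 24.81 kΩ, giving V = 22.1 × 24.81/244.8 = 2.240 V.
Drop = (2.883 − 2.240) / 2.883 = 22.3 %.

22.3 %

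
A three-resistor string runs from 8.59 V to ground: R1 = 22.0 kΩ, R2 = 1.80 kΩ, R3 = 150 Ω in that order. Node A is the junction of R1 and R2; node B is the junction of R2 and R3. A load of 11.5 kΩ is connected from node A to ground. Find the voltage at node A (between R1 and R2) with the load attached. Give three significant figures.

Below node A the series string R2+R3 = 1950 Ω sits in parallel with the 11500 Ω load: 1667 Ω.
V_A = 8.59 × 1667/(22000 + 1667) = 0.605 V.

V ≈ 0.605 V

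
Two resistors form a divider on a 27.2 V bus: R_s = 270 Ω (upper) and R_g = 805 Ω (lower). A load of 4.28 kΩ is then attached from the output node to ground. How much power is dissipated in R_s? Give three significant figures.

P ≈ 222 mW

Total resistance from the source is R_s + (R_g‖R_L) = 947.6 Ω, so I = 27.2/947.6 Ω = 28.71 mA.
P = I²·R_s = (28.71 mA)² × 270 Ω = 222 mW.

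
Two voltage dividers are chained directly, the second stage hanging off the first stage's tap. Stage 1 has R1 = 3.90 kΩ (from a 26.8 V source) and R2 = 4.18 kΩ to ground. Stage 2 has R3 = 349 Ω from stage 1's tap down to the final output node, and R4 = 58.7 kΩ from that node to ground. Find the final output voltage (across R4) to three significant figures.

Stage 2 presents R3+R4 = 59050 Ω as a load on stage 1's tap.
Stage 1's lower leg becomes R2‖(R3+R4) = 3904 Ω, so V_mid = 26.8 × 3904/7804 = 13.41 V.
Stage 2 is itself unloaded: V_out = V_mid × R4/(R3+R4) = 13.41 × 58700/59050 = 13.3 V.

V_out ≈ 13.3 V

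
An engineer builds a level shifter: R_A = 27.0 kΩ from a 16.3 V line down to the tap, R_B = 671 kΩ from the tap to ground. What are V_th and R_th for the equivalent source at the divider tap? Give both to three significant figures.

V_th = 15.7 V, R_th = 26.0 kΩ

V_th is the open-circuit tap voltage: 16.3 × 671/(27.0 + 671) = 15.7 V.
With the supply zeroed, R_A and R_B appear in parallel from the tap: R_th = R_A‖R_B = (27.0 × 671)/698.0 = 26.0 kΩ.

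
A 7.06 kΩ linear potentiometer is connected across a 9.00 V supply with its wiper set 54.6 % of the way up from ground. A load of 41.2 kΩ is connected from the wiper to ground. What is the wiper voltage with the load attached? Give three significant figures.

V ≈ 4.71 V

The wiper splits the pot into (1−α)R = 3.205 kΩ above and αR = 3.855 kΩ below.
Lower section ‖ load = 3.525 kΩ.
V_wiper = 9.00 × 3.525/(3.205 + 3.525) = 4.71 V.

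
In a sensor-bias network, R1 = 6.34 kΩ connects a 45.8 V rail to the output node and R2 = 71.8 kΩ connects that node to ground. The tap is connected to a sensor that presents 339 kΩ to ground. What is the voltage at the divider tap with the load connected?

V_out ≈ 41.4 V

The load sits in parallel with R2: R2‖R_L = (71.8 × 339) / (71.8 + 339) = 59.25 kΩ.
V_out = 45.8 × 59.25 / (6.34 + 59.25) = 45.8 × 59.25/65.59 = 41.4 V.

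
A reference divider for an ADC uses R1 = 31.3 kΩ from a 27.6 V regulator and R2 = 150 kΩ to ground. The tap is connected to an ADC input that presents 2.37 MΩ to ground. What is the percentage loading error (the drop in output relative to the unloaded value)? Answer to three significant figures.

The divider's output (Thévenin) resistance is R1‖R2 = 25.90 kΩ.
Fractional drop under load = R_th/(R_th + R_L) = 25.90 / (25.90 + 2370) = 0.01081.
So the output falls by 1.08 %.

1.08 %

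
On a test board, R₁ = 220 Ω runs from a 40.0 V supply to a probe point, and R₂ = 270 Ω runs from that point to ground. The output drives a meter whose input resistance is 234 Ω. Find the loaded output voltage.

The load sits in parallel with R₂: R₂‖R_L = (270 × 234) / (270 + 234) = 125.4 Ω.
V_out = 40.0 × 125.4 / (220 + 125.4) = 40.0 × 125.4/345.4 = 14.5 V.
(Unloaded it would have been 22.0 V.)

V_out ≈ 14.5 V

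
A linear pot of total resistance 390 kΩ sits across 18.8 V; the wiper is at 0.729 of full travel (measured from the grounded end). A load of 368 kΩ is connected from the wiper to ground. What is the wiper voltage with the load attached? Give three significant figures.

V ≈ 11.3 V

The wiper splits the pot into (1−α)R = 105.7 kΩ above and αR = 284.3 kΩ below.
Lower section ‖ load = 160.4 kΩ.
V_wiper = 18.8 × 160.4/(105.7 + 160.4) = 11.3 V.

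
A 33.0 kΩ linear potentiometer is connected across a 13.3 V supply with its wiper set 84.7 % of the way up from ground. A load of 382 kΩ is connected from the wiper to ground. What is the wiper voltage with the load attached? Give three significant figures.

The wiper splits the pot into (1−α)R = 5.049 kΩ above and αR = 27.95 kΩ below.
Lower section ‖ load = 26.05 kΩ.
V_wiper = 13.3 × 26.05/(5.049 + 26.05) = 11.1 V.

V ≈ 11.1 V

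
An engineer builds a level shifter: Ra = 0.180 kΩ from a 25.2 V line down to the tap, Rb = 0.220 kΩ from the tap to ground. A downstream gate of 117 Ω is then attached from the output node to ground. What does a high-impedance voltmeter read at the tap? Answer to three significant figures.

V_out ≈ 7.51 V

The load sits in parallel with Rb: Rb‖R_L = (220 × 117) / (220 + 117) = 76.38 Ω.
V_out = 25.2 × 76.38 / (180 + 76.38) = 25.2 × 76.38/256.4 = 7.51 V.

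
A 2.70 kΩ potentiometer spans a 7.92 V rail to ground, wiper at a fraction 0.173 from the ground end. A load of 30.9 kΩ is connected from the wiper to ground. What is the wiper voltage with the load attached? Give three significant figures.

The wiper splits the pot into (1−α)R = 2233 Ω above and αR = 467.1 Ω below.
Lower section ‖ load = 460.1 Ω.
V_wiper = 7.92 × 460.1/(2233 + 460.1) = 1.35 V.

V ≈ 1.35 V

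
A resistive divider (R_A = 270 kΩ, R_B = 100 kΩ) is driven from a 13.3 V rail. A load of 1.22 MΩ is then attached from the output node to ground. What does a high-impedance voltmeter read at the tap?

The load sits in parallel with R_B: R_B‖R_L = (100 × 1220) / (100 + 1220) = 92.42 kΩ.
V_out = 13.3 × 92.42 / (270 + 92.42) = 13.3 × 92.42/362.4 = 3.39 V.

V_out ≈ 3.39 V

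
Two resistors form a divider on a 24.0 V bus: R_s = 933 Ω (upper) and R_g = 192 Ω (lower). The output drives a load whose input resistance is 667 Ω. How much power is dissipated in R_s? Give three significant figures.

P ≈ 459 mW

Total resistance from the source is R_s + (R_g‖R_L) = 1082 Ω, so I = 24.0/1082 Ω = 22.18 mA.
P = I²·R_s = (22.18 mA)² × 933 Ω = 459 mW.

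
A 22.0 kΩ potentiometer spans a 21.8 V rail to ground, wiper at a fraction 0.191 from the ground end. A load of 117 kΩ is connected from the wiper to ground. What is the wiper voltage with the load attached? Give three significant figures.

The wiper splits the pot into (1−α)R = 17.80 kΩ above and αR = 4.202 kΩ below.
Lower section ‖ load = 4.056 kΩ.
V_wiper = 21.8 × 4.056/(17.80 + 4.056) = 4.05 V.

V ≈ 4.05 V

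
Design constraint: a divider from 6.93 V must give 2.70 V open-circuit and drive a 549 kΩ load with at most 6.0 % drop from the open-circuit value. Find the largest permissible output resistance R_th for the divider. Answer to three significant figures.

Loading drop = R_th/(R_th + R_L) ≤ 0.0600, so R_th ≤ R_L · ε/(1−ε) = 549 kΩ × 0.0600/0.9400 = 35.0 kΩ.
(Any R1, R2 with R2/(R1+R2) = 0.390 and R1‖R2 ≤ 35.0 kΩ will meet the spec.)

R_th ≤ 35.0 kΩ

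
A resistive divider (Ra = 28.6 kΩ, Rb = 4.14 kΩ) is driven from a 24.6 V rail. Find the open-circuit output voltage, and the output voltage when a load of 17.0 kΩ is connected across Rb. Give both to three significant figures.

Unloaded: 3.11 V; loaded: 2.57 V

Open-circuit: V = 24.6 × 4.14/(28.6 + 4.14) = 3.11 V.
With the load, Rb becomes Rb‖R_L = 3.329 kΩ, so V = 24.6 × 3.329/31.93 = 2.57 V.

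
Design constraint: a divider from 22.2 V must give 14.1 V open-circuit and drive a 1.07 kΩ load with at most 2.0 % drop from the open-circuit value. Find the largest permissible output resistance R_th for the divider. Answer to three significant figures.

Loading drop = R_th/(R_th + R_L) ≤ 0.0200, so R_th ≤ R_L · ε/(1−ε) = 1.07 kΩ × 0.0200/0.9800 = 21.8 Ω.

R_th ≤ 21.8 Ω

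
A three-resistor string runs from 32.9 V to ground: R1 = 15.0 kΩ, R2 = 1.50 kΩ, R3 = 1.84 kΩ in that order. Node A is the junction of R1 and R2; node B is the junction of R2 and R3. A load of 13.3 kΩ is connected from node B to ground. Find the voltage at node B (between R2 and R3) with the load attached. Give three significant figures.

At node B, R3 is in parallel with the load: R3‖R_L = 1.616 kΩ.
Below node A the resistance is R2 + (R3‖R_L) = 3.116 kΩ, so V_A = 32.9 × 3.116/18.12 = 5.659 V.
Then V_B = V_A × (R3‖R_L)/(R2 + R3‖R_L) = 5.659 × 1.616/3.116 = 2.94 V.

V ≈ 2.94 V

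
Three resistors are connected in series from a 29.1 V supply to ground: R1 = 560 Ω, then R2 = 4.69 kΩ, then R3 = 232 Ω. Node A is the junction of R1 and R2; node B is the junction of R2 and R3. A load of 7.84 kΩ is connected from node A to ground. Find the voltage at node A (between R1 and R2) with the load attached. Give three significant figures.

V ≈ 24.6 V

Below node A the series string R2+R3 = 4922 Ω sits in parallel with the 7840 Ω load: 3024 Ω.
V_A = 29.1 × 3024/(560 + 3024) = 24.6 V.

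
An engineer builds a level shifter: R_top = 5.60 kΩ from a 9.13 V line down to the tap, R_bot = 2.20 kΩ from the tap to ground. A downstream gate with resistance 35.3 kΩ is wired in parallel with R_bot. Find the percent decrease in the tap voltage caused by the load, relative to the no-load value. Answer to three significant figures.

The divider's output (Thévenin) resistance is R_top‖R_bot = 1.579 kΩ.
Fractional drop under load = R_th/(R_th + R_L) = 1.579 / (1.579 + 35.3) = 0.04283.
So the output falls by 4.28 %.

4.28 %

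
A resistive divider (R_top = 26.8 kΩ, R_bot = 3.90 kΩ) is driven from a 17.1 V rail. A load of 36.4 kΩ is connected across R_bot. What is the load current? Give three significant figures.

R_bot‖R_L = 3.523 kΩ; V_out = 17.1 × 3.523/30.32 = 1.987 V.
I_L = V_out / R_L = 1.987 / 36.4 kΩ = 0.0546 mA.

I_L ≈ 0.0546 mA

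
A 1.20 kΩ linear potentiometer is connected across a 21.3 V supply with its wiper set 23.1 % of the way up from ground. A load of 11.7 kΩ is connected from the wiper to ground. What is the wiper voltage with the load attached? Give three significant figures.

The wiper splits the pot into (1−α)R = 922.8 Ω above and αR = 277.2 Ω below.
Lower section ‖ load = 270.8 Ω.
V_wiper = 21.3 × 270.8/(922.8 + 270.8) = 4.83 V.

V ≈ 4.83 V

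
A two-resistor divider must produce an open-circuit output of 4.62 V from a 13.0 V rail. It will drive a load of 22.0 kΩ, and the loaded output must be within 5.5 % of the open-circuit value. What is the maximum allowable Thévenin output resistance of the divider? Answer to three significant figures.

Loading drop = R_th/(R_th + R_L) ≤ 0.0550, so R_th ≤ R_L · ε/(1−ε) = 22.0 kΩ × 0.0550/0.9450 = 1.28 kΩ.

R_th ≤ 1.28 kΩ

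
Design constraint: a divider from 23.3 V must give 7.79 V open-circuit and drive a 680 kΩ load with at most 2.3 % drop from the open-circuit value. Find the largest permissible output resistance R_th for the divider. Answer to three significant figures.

R_th ≤ 16.0 kΩ

Loading drop = R_th/(R_th + R_L) ≤ 0.0230, so R_th ≤ R_L · ε/(1−ε) = 680 kΩ × 0.0230/0.9770 = 16.0 kΩ.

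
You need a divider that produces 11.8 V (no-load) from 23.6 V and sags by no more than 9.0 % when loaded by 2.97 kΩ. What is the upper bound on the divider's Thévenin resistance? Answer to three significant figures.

Loading drop = R_th/(R_th + R_L) ≤ 0.0900, so R_th ≤ R_L · ε/(1−ε) = 2.97 kΩ × 0.0900/0.9100 = 294 Ω.

R_th ≤ 294 Ω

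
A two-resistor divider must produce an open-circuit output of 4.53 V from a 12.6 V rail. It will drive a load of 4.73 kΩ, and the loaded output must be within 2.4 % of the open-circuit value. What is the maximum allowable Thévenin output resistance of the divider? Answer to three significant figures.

Loading drop = R_th/(R_th + R_L) ≤ 0.0240, so R_th ≤ R_L · ε/(1−ε) = 4.73 kΩ × 0.0240/0.9760 = 116 Ω.
(Any R1, R2 with R2/(R1+R2) = 0.360 and R1‖R2 ≤ 116 Ω will meet the spec.)

R_th ≤ 116 Ω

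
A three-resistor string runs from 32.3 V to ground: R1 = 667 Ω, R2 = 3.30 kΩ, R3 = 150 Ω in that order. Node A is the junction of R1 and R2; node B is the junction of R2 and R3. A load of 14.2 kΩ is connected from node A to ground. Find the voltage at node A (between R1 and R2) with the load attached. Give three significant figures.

V ≈ 26.0 V

Below node A the series string R2+R3 = 3450 Ω sits in parallel with the 14200 Ω load: 2776 Ω.
V_A = 32.3 × 2776/(667 + 2776) = 26.0 V.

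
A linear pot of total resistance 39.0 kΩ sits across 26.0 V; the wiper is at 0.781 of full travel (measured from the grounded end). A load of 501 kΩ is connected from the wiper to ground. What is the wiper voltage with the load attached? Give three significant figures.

V ≈ 20.0 V

The wiper splits the pot into (1−α)R = 8.541 kΩ above and αR = 30.46 kΩ below.
Lower section ‖ load = 28.71 kΩ.
V_wiper = 26.0 × 28.71/(8.541 + 28.71) = 20.0 V.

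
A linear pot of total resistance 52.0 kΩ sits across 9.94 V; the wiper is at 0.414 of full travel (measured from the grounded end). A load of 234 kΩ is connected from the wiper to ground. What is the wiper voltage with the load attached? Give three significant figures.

V ≈ 3.90 V

The wiper splits the pot into (1−α)R = 30.47 kΩ above and αR = 21.53 kΩ below.
Lower section ‖ load = 19.71 kΩ.
V_wiper = 9.94 × 19.71/(30.47 + 19.71) = 3.90 V.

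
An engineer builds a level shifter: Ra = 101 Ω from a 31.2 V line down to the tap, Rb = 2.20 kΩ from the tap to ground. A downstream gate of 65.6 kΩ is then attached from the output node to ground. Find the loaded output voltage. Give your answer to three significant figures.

The load sits in parallel with Rb: Rb‖R_L = (2200 × 65600) / (2200 + 65600) = 2129 Ω.
V_out = 31.2 × 2129 / (101 + 2129) = 31.2 × 2129/2230 = 29.8 V.

V_out ≈ 29.8 V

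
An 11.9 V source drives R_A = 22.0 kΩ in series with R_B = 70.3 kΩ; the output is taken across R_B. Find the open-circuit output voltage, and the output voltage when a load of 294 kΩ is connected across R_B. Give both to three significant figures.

Open-circuit: V = 11.9 × 70.3/(22.0 + 70.3) = 9.06 V.
With the load, R_B becomes R_B‖R_L = 56.73 kΩ, so V = 11.9 × 56.73/78.73 = 8.57 V.

Unloaded: 9.06 V; loaded: 8.57 V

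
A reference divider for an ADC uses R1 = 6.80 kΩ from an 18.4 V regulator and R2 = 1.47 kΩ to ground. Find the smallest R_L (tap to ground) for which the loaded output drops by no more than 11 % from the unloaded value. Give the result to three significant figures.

R_L(min) ≈ 9.78 kΩ

Output resistance R_th = R1‖R2 = (6.80 × 1.47)/8.270 = 1.209 kΩ.
The fractional drop is R_th/(R_th + R_L); requiring this ≤ 0.110 gives R_L ≥ R_th(1/0.110 − 1) = 1.209 × 8.091 = 9.78 kΩ.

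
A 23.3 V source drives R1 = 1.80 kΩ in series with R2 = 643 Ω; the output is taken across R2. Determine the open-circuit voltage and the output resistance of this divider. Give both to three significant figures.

V_th is the open-circuit tap voltage: 23.3 × 643/(1800 + 643) = 6.13 V.
With the supply zeroed, R1 and R2 appear in parallel from the tap: R_th = R1‖R2 = (1800 × 643)/2443 = 474 Ω.

V_th = 6.13 V, R_th = 474 Ω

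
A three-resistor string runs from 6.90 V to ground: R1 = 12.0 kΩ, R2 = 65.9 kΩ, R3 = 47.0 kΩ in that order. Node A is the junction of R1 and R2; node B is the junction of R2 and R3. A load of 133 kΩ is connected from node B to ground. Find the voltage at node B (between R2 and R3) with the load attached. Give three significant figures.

At node B, R3 is in parallel with the load: R3‖R_L = 34.73 kΩ.
Below node A the resistance is R2 + (R3‖R_L) = 100.6 kΩ, so V_A = 6.90 × 100.6/112.6 = 6.165 V.
Then V_B = V_A × (R3‖R_L)/(R2 + R3‖R_L) = 6.165 × 34.73/100.6 = 2.13 V.

V ≈ 2.13 V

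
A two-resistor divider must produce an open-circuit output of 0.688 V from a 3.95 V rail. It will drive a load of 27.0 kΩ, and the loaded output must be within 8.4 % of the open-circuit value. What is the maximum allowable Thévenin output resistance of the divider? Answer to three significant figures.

Loading drop = R_th/(R_th + R_L) ≤ 0.0840, so R_th ≤ R_L · ε/(1−ε) = 27.0 kΩ × 0.0840/0.9160 = 2.48 kΩ.
(Any R1, R2 with R2/(R1+R2) = 0.174 and R1‖R2 ≤ 2.48 kΩ will meet the spec.)

R_th ≤ 2.48 kΩ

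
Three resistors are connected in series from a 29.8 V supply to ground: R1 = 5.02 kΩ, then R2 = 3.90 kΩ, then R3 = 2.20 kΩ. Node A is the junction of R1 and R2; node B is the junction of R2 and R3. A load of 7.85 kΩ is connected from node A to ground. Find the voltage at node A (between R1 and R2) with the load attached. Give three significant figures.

V ≈ 12.1 V

Below node A the series string R2+R3 = 6.100 kΩ sits in parallel with the 7.85 kΩ load: 3.433 kΩ.
V_A = 29.8 × 3.433/(5.02 + 3.433) = 12.1 V.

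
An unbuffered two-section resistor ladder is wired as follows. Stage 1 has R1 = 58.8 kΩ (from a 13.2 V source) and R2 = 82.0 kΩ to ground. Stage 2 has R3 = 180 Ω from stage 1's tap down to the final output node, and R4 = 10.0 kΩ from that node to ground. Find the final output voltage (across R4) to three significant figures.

Stage 2 presents R3+R4 = 10180 Ω as a load on stage 1's tap.
Stage 1's lower leg becomes R2‖(R3+R4) = 9056 Ω, so V_mid = 13.2 × 9056/67860 = 1.762 V.
Stage 2 is itself unloaded: V_out = V_mid × R4/(R3+R4) = 1.762 × 10000/10180 = 1.73 V.

V_out ≈ 1.73 V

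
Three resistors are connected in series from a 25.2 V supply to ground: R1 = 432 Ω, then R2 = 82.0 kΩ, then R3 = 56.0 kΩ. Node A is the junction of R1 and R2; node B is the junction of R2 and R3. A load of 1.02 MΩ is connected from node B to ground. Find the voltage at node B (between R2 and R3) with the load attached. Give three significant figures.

V ≈ 9.87 V

At node B, R3 is in parallel with the load: R3‖R_L = 53090 Ω.
Below node A the resistance is R2 + (R3‖R_L) = 135100 Ω, so V_A = 25.2 × 135100/135500 = 25.12 V.
Then V_B = V_A × (R3‖R_L)/(R2 + R3‖R_L) = 25.12 × 53090/135100 = 9.87 V.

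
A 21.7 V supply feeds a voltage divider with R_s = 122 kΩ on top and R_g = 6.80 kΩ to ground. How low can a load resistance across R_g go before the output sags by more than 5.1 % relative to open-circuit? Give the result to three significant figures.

R_L(min) ≈ 120 kΩ

Output resistance R_th = R_s‖R_g = (122 × 6.80)/128.8 = 6.441 kΩ.
The fractional drop is R_th/(R_th + R_L); requiring this ≤ 0.0510 gives R_L ≥ R_th(1/0.0510 − 1) = 6.441 × 18.61 = 120 kΩ.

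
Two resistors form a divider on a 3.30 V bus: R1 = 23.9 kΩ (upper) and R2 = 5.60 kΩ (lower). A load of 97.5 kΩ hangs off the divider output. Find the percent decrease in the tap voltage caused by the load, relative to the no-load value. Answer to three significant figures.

The divider's output (Thévenin) resistance is R1‖R2 = 4.537 kΩ.
Fractional drop under load = R_th/(R_th + R_L) = 4.537 / (4.537 + 97.5) = 0.04446.
So the output falls by 4.45 %.

4.45 %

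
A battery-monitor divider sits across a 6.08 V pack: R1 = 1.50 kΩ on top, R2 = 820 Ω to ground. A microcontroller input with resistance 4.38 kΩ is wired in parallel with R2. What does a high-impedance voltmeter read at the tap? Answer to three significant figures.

The load sits in parallel with R2: R2‖R_L = (820 × 4380) / (820 + 4380) = 690.7 Ω.
V_out = 6.08 × 690.7 / (1500 + 690.7) = 6.08 × 690.7/2191 = 1.92 V.
(Unloaded it would have been 2.15 V.)

V_out ≈ 1.92 V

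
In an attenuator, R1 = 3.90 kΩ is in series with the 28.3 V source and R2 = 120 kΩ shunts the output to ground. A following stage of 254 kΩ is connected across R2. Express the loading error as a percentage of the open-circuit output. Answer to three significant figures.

1.47 %

The divider's output (Thévenin) resistance is R1‖R2 = 3.777 kΩ.
Fractional drop under load = R_th/(R_th + R_L) = 3.777 / (3.777 + 254) = 0.01465.
So the output falls by 1.47 %.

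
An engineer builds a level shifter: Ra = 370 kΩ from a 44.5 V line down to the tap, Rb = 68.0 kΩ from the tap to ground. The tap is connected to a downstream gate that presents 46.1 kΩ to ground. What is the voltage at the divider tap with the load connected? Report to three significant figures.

V_out ≈ 3.08 V

The load sits in parallel with Rb: Rb‖R_L = (68.0 × 46.1) / (68.0 + 46.1) = 27.47 kΩ.
V_out = 44.5 × 27.47 / (370 + 27.47) = 44.5 × 27.47/397.5 = 3.08 V.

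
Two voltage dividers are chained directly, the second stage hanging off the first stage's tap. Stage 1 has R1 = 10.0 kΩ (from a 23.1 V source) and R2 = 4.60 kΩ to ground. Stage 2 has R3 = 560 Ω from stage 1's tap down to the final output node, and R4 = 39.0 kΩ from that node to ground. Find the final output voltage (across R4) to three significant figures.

V_out ≈ 6.65 V

Stage 2 presents R3+R4 = 39560 Ω as a load on stage 1's tap.
Stage 1's lower leg becomes R2‖(R3+R4) = 4121 Ω, so V_mid = 23.1 × 4121/14120 = 6.741 V.
Stage 2 is itself unloaded: V_out = V_mid × R4/(R3+R4) = 6.741 × 39000/39560 = 6.65 V.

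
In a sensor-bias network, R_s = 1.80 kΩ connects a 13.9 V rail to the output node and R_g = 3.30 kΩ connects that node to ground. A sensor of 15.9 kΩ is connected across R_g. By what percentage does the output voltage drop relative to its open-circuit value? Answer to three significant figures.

The divider's output (Thévenin) resistance is R_s‖R_g = 1.165 kΩ.
Fractional drop under load = R_th/(R_th + R_L) = 1.165 / (1.165 + 15.9) = 0.06825.
So the output falls by 6.83 %.

6.83 %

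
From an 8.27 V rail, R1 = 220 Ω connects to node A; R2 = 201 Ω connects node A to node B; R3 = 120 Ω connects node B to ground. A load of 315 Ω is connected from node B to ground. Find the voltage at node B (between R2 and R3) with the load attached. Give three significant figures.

At node B, R3 is in parallel with the load: R3‖R_L = 86.90 Ω.
Below node A the resistance is R2 + (R3‖R_L) = 287.9 Ω, so V_A = 8.27 × 287.9/507.9 = 4.688 V.
Then V_B = V_A × (R3‖R_L)/(R2 + R3‖R_L) = 4.688 × 86.90/287.9 = 1.41 V.

V ≈ 1.41 V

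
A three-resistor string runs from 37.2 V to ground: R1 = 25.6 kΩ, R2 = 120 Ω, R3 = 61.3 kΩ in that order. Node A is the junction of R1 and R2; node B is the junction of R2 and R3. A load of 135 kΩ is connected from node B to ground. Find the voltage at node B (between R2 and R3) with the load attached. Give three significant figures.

At node B, R3 is in parallel with the load: R3‖R_L = 42160 Ω.
Below node A the resistance is R2 + (R3‖R_L) = 42280 Ω, so V_A = 37.2 × 42280/67880 = 23.17 V.
Then V_B = V_A × (R3‖R_L)/(R2 + R3‖R_L) = 23.17 × 42160/42280 = 23.1 V.

V ≈ 23.1 V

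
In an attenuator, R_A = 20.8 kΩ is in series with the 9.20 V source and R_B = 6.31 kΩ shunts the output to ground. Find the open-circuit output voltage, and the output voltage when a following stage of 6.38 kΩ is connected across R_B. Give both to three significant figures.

Unloaded: 2.14 V; loaded: 1.22 V

Open-circuit: V = 9.20 × 6.31/(20.8 + 6.31) = 2.14 V.
With the load, R_B becomes R_B‖R_L = 3.172 kΩ, so V = 9.20 × 3.172/23.97 = 1.22 V.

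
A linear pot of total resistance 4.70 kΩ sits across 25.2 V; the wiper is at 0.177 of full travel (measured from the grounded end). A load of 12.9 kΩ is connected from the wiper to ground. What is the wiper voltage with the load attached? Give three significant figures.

V ≈ 4.24 V

The wiper splits the pot into (1−α)R = 3868 Ω above and αR = 831.9 Ω below.
Lower section ‖ load = 781.5 Ω.
V_wiper = 25.2 × 781.5/(3868 + 781.5) = 4.24 V.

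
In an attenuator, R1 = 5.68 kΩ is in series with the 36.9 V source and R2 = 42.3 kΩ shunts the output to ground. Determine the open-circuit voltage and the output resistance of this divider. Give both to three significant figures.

V_th is the open-circuit tap voltage: 36.9 × 42.3/(5.68 + 42.3) = 32.5 V.
With the supply zeroed, R1 and R2 appear in parallel from the tap: R_th = R1‖R2 = (5.68 × 42.3)/47.98 = 5.01 kΩ.

V_th = 32.5 V, R_th = 5.01 kΩ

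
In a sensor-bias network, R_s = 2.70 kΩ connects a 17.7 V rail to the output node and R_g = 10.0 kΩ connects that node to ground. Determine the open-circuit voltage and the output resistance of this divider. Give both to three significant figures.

V_th is the open-circuit tap voltage: 17.7 × 10.0/(2.70 + 10.0) = 13.9 V.
With the supply zeroed, R_s and R_g appear in parallel from the tap: R_th = R_s‖R_g = (2.70 × 10.0)/12.70 = 2.13 kΩ.

V_th = 13.9 V, R_th = 2.13 kΩ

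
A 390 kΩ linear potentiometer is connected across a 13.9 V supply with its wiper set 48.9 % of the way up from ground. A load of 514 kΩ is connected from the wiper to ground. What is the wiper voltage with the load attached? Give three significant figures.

V ≈ 5.71 V

The wiper splits the pot into (1−α)R = 199.3 kΩ above and αR = 190.7 kΩ below.
Lower section ‖ load = 139.1 kΩ.
V_wiper = 13.9 × 139.1/(199.3 + 139.1) = 5.71 V.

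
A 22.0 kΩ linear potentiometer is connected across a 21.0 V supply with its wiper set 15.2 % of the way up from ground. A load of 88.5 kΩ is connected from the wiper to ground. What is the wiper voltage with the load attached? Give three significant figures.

V ≈ 3.09 V

The wiper splits the pot into (1−α)R = 18.66 kΩ above and αR = 3.344 kΩ below.
Lower section ‖ load = 3.222 kΩ.
V_wiper = 21.0 × 3.222/(18.66 + 3.222) = 3.09 V.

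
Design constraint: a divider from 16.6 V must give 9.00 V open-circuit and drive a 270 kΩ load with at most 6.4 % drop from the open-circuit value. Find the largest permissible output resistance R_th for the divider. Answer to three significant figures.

Loading drop = R_th/(R_th + R_L) ≤ 0.0640, so R_th ≤ R_L · ε/(1−ε) = 270 kΩ × 0.0640/0.9360 = 18.5 kΩ.

R_th ≤ 18.5 kΩ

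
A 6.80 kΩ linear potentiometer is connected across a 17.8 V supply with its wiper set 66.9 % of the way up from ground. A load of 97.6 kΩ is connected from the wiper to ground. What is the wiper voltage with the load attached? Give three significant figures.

V ≈ 11.7 V

The wiper splits the pot into (1−α)R = 2.251 kΩ above and αR = 4.549 kΩ below.
Lower section ‖ load = 4.347 kΩ.
V_wiper = 17.8 × 4.347/(2.251 + 4.347) = 11.7 V.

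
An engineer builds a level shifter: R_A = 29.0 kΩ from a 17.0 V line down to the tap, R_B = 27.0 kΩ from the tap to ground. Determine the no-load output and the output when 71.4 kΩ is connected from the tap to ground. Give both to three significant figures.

Unloaded: 8.20 V; loaded: 6.85 V

Open-circuit: V = 17.0 × 27.0/(29.0 + 27.0) = 8.20 V.
With the load, R_B becomes R_B‖R_L = 19.59 kΩ, so V = 17.0 × 19.59/48.59 = 6.85 V.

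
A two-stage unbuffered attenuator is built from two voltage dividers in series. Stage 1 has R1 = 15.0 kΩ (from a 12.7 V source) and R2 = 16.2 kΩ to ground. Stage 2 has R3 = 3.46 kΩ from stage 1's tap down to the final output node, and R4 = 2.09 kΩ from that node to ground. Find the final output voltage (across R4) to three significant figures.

V_out ≈ 1.03 V

Stage 2 presents R3+R4 = 5.550 kΩ as a load on stage 1's tap.
Stage 1's lower leg becomes R2‖(R3+R4) = 4.134 kΩ, so V_mid = 12.7 × 4.134/19.13 = 2.744 V.
Stage 2 is itself unloaded: V_out = V_mid × R4/(R3+R4) = 2.744 × 2.09/5.550 = 1.03 V.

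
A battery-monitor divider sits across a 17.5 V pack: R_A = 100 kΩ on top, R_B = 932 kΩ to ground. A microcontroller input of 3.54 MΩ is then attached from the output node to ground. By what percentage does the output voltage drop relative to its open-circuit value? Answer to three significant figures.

2.49 %

The divider's output (Thévenin) resistance is R_A‖R_B = 90.31 kΩ.
Fractional drop under load = R_th/(R_th + R_L) = 90.31 / (90.31 + 3540) = 0.02488.
So the output falls by 2.49 %.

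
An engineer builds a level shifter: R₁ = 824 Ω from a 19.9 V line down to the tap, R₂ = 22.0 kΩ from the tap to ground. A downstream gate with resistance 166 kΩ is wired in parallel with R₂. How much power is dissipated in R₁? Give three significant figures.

P ≈ 0.796 mW

Total resistance from the source is R₁ + (R₂‖R_L) = 20250 Ω, so I = 19.9/20250 Ω = 0.9827 mA.
P = I²·R₁ = (0.9827 mA)² × 824 Ω = 0.796 mW.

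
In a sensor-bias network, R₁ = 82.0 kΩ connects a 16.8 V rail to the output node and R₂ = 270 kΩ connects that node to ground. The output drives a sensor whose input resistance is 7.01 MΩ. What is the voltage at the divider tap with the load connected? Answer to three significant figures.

V_out ≈ 12.8 V

The load sits in parallel with R₂: R₂‖R_L = (270 × 7010) / (270 + 7010) = 260.0 kΩ.
V_out = 16.8 × 260.0 / (82.0 + 260.0) = 16.8 × 260.0/342.0 = 12.8 V.
(Unloaded it would have been 12.9 V.)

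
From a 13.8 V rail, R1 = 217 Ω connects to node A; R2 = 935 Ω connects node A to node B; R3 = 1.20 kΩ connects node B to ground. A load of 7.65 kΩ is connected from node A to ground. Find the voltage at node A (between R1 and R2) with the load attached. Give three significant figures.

V ≈ 12.2 V

Below node A the series string R2+R3 = 2135 Ω sits in parallel with the 7650 Ω load: 1669 Ω.
V_A = 13.8 × 1669/(217 + 1669) = 12.2 V.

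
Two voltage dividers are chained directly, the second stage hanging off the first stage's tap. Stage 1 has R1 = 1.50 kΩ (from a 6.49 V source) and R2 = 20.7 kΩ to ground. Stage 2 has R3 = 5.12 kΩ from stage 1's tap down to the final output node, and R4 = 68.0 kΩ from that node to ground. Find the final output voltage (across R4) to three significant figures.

Stage 2 presents R3+R4 = 73.12 kΩ as a load on stage 1's tap.
Stage 1's lower leg becomes R2‖(R3+R4) = 16.13 kΩ, so V_mid = 6.49 × 16.13/17.63 = 5.938 V.
Stage 2 is itself unloaded: V_out = V_mid × R4/(R3+R4) = 5.938 × 68.0/73.12 = 5.52 V.

V_out ≈ 5.52 V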